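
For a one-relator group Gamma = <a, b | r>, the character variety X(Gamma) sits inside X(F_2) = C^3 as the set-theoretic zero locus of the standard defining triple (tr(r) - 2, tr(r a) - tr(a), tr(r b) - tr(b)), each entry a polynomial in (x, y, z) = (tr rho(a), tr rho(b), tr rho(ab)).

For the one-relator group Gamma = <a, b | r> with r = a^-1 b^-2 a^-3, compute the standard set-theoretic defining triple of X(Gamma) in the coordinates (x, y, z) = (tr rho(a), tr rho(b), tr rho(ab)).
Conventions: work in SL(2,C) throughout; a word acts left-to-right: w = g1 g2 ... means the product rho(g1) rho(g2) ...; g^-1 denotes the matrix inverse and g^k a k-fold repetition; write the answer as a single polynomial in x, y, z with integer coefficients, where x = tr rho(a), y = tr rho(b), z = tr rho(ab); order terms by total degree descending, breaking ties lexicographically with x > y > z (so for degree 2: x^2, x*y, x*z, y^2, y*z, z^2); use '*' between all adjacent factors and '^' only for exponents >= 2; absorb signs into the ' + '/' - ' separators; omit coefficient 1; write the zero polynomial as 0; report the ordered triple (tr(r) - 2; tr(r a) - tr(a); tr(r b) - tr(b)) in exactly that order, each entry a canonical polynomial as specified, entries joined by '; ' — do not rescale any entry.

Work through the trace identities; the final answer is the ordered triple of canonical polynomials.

apply: trace(a^-1) = trace(a) = x
trace(a^-1 b) = trace(b) trace(a) - trace(b a)  (eliminate a^-1) = x*y - z
use: trace(a^-1 b^-1) = trace(a^-1) trace(b) - trace(a^-1 b)  (eliminate b^-1) = z
use: trace(a^-2 b^-1) = trace(a^-1 b^-1) trace(a) - trace(a^-1 b^-1 a)  (eliminate a^-1) = x*z - y
apply: trace(a^-1 b^-1 a^-2) = trace(a^-2 b^-1) trace(a) - trace(a^-2 b^-1 a)  (eliminate a^-1) = x^2*z - x*y - z
trace(b^-1 a^-4) = trace(a^-1 b^-1 a^-2) trace(a) - trace(a^-1 b^-1 a^-1)  (eliminate a^-1) = x^3*z - x^2*y - 2*x*z + y
trace(a^-2) = trace(a^-1) trace(a) - trace(1)  (eliminate a^-1) = x^2 - 2
trace(a^-3) = trace(a^-2) trace(a) - trace(a^-1)  (eliminate a^-1) = x^3 - 3*x
trace(a^-4) = trace(a^-3) trace(a) - trace(a^-2)  (eliminate a^-1) = x^4 - 4*x^2 + 2
apply: trace(a^-1 b^-2 a^-3) = trace(b^-1 a^-4) trace(b) - trace(b^-1 a^-4 b)  (eliminate b^-1) = x^3*y*z - x^4 - x^2*y^2 - 2*x*y*z + 4*x^2 + y^2 - 2
trace(a^-1 b^-2) = trace(b^-1 a^-1) trace(b) - trace(b^-1 a^-1 b) = y*z - x
trace(b^-2) = trace(b^-1) trace(b) - trace(1) = y^2 - 2
trace(a^-2 b^-2) = trace(a^-1 b^-2) trace(a) - trace(a^-1 b^-2 a) = x*y*z - x^2 - y^2 + 2
use: trace(a^-1 b^-2 a^-2) = trace(a^-2 b^-2) trace(a) - trace(a^-2 b^-2 a) = x^2*y*z - x^3 - x*y^2 - y*z + 3*x
apply: trace(b a^-2) = trace(b a^-1) trace(a) - trace(b)  (eliminate a^-1) = x^2*y - x*z - y
trace(a^-3 b) = trace(b a^-2) trace(a) - trace(b a^-1)  (eliminate a^-1) = x^3*y - x^2*z - 2*x*y + z
trace(a^-3 b a^-1) = trace(a^-3 b) trace(a) - trace(a^-3 b a)  (eliminate a^-1) = x^4*y - x^3*z - 3*x^2*y + 2*x*z + y
apply: trace(a^-1 b^2) = trace(b^2) trace(a) - trace(b^2 a)  (eliminate a^-1) = x*y^2 - y*z - x
use: trace(b^2 a^-2) = trace(a^-1 b^2) trace(a) - trace(a^-1 b^2 a)  (eliminate a^-1) = x^2*y^2 - x*y*z - x^2 - y^2 + 2
use: trace(b a^-3 b) = trace(b^2 a^-2) trace(a) - trace(b^2 a^-1)  (eliminate a^-1) = x^3*y^2 - x^2*y*z - x^3 - 2*x*y^2 + y*z + 3*x
use: trace(b a b a) = trace(a b) trace(a b) - trace(1)  (split on a) = z^2 - 2
trace(b a b a^-1) = trace(b a b) trace(a) - trace(b a b a)  (eliminate a^-1) = x*y*z - x^2 - z^2 + 2
trace(b a b a^-2) = trace(b a b a^-1) trace(a) - trace(b a b)  (eliminate a^-1) = x^2*y*z - x^3 - x*z^2 - y*z + 3*x
use: trace(b a^-3 b a) = trace(b a b a^-2) trace(a) - trace(b a b a^-1)  (eliminate a^-1) = x^3*y*z - x^4 - x^2*z^2 - 2*x*y*z + 4*x^2 + z^2 - 2
use: trace(a^-3 b a^-1 b) = trace(b a^-3 b) trace(a) - trace(b a^-3 b a)  (eliminate a^-1) = x^4*y^2 - 2*x^3*y*z - 2*x^2*y^2 + x^2*z^2 + 3*x*y*z - x^2 - z^2 + 2
use: trace(a^-3 b a^-1 b^-1) = trace(a^-3 b a^-1) trace(b) - trace(a^-3 b a^-1 b)  (eliminate b^-1) = x^3*y*z - x^2*y^2 - x^2*z^2 - x*y*z + x^2 + y^2 + z^2 - 2
apply: trace(a^-1 b^-2 a^-3 b) = trace(a^-3 b a^-1 b^-1) trace(b) - trace(a^-3 b a^-1)  (eliminate b^-1) = x^3*y^2*z - x^4*y - x^2*y^3 - x^2*y*z^2 + x^3*z - x*y^2*z + 4*x^2*y + y^3 + y*z^2 - 2*x*z - 3*y
assemble the triple (trace(r) - 2; trace(r a) - x; trace(r b) - y)

x^3*y*z - x^4 - x^2*y^2 - 2*x*y*z + 4*x^2 + y^2 - 4; x^2*y*z - x^3 - x*y^2 - y*z + 2*x; x^3*y^2*z - x^4*y - x^2*y^3 - x^2*y*z^2 + x^3*z - x*y^2*z + 4*x^2*y + y^3 + y*z^2 - 2*x*z - 4*y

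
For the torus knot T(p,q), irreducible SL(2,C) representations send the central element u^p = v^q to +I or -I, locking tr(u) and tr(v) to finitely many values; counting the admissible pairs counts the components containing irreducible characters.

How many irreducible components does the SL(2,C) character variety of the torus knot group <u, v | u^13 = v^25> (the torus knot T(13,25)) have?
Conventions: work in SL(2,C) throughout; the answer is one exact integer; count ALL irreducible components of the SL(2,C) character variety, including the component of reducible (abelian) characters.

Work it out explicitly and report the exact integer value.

Gamma = < u, v | u^13 = v^25 > (torus knot T(13,25)); the central element u^13 = v^25 acts as +I or -I in any irreducible SL(2,C) representation.
This locks tr(u) to 2*cos(pi*alpha/13), alpha in 1..12, and tr(v) to 2*cos(pi*beta/25), beta in 1..24, on each component of irreducible characters.
Consistency of u^13 = (-1)^alpha I with v^25 = (-1)^beta I forces alpha = beta (mod 2).
Counting: 6 odd alphas x 12 odd betas + 6 even alphas x 12 even betas = 72 + 72 = 144.
That is 144 components of irreducible characters, and with the reducible (abelian) component the total is 145.

145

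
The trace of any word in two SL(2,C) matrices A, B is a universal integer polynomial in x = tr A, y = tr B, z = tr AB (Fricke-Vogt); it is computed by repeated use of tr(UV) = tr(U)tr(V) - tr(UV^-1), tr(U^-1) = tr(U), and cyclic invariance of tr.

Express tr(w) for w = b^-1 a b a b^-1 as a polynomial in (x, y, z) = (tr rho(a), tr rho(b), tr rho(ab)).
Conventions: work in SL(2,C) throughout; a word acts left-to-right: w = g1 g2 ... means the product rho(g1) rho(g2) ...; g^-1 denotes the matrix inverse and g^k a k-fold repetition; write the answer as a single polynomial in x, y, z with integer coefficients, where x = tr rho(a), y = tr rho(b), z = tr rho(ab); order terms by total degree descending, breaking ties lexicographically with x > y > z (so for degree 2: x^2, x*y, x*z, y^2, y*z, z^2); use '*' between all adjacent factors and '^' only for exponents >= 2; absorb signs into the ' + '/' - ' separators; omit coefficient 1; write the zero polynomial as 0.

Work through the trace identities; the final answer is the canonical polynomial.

x*y^2*z - y^3 - y*z^2 - x*z + 3*y

tr(a b a) = tr(a) * tr(b a) - tr(b) = x*z - y
and tr(a b a b) = tr(b a) * tr(b a) - tr(1) = z^2 - 2
and tr(b^-1 a b a) = tr(a b a) * tr(b) - tr(a b a b) = x*y*z - y^2 - z^2 + 2
next, tr(b^-1 a b a b^-1) = tr(b^-1 a b a) * tr(b) - tr(b^-1 a b a b) = x*y^2*z - y^3 - y*z^2 - x*z + 3*y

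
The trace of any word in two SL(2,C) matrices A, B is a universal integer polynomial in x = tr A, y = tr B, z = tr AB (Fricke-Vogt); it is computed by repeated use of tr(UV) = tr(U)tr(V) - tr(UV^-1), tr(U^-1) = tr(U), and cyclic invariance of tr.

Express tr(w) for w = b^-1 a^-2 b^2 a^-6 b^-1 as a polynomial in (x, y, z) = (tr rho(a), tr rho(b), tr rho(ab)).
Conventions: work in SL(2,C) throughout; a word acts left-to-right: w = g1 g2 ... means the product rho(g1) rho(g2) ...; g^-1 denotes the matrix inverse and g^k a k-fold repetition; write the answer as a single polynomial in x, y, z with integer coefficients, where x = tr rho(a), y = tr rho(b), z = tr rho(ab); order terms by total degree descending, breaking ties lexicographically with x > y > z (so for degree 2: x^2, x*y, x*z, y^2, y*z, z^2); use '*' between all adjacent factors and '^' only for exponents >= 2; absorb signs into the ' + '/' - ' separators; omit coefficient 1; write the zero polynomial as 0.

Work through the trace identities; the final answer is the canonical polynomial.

x^7*y^3*z - x^8*y^2 - x^6*y^4 - x^6*y^2*z^2 - 4*x^5*y^3*z + x^8 + 8*x^6*y^2 + 4*x^4*y^4 + 4*x^4*y^2*z^2 + 3*x^3*y^3*z - 8*x^6 - 19*x^4*y^2 - 3*x^2*y^4 - 3*x^2*y^2*z^2 + 20*x^4 + 12*x^2*y^2 - 16*x^2 + 2

trace(a^-1 b) = trace(b) trace(a) - trace(b a) = x*y - z
and trace(a^-2 b) = trace(a^-1 b) trace(a) - trace(a^-1 b a) = x^2*y - x*z - y
trace(a^-1 b a^-2) = trace(a^-2 b) trace(a) - trace(a^-2 b a) = x^3*y - x^2*z - 2*x*y + z
next, trace(b a^-4) = trace(a^-1 b a^-2) trace(a) - trace(a^-1 b a^-1) = x^4*y - x^3*z - 3*x^2*y + 2*x*z + y
and trace(a^2 b) = trace(a) trace(b a) - trace(b) = x*z - y
trace(a^2) = trace(a) trace(a) - trace(1) = x^2 - 2
and trace(a b^2 a) = trace(b) trace(a^2 b) - trace(a^2) = x*y*z - x^2 - y^2 + 2
trace(a b a b) = trace(b a) trace(b a) - trace(1) = z^2 - 2
trace(a b^2 a b) = trace(b) trace(a b a b) - trace(a b a) = y*z^2 - x*z - y
and trace(b^-1 a b^2 a) = trace(a b^2 a) trace(b) - trace(a b^2 a b) = x*y^2*z - x^2*y - y^3 - y*z^2 + x*z + 3*y
and trace(a^-1 b^-1 a b^2) = trace(b^-1 a b^2) trace(a) - trace(b^-1 a b^2 a) = -x*y^2*z + x^2*y + y^3 + y*z^2 - 3*y
next, trace(a^-1 b^-1 a b^2 a^-1) = trace(a^-1 b^-1 a b^2) trace(a) - trace(a^-1 b^-1 a b^2 a) = -x^2*y^2*z + x^3*y + x*y^3 + x*y*z^2 - 3*x*y - z
trace(b^-1 a b^2 a^-3) = trace(a^-1 b^-1 a b^2 a^-1) trace(a) - trace(a^-1 b^-1 a b^2) = -x^3*y^2*z + x^4*y + x^2*y^3 + x^2*y*z^2 + x*y^2*z - 4*x^2*y - y^3 - y*z^2 - x*z + 3*y
and trace(b^2 a^-4 b^-1 a) = trace(b^-1 a b^2 a^-3) trace(a) - trace(b^-1 a b^2 a^-2) = -x^4*y^2*z + x^5*y + x^3*y^3 + x^3*y*z^2 + 2*x^2*y^2*z - 5*x^3*y - 2*x*y^3 - 2*x*y*z^2 - x^2*z + 6*x*y + z
and trace(b^2 a^-4 b^-1 a^-1) = trace(b^2 a^-4 b^-1) trace(a) - trace(b^2 a^-4 b^-1 a) = x^4*y^2*z - x^3*y^3 - x^3*y*z^2 - x^4*z - 2*x^2*y^2*z + 2*x^3*y + 2*x*y^3 + 2*x*y*z^2 + 3*x^2*z - 5*x*y - z
trace(b^-1 a^-2 b^2 a^-4) = trace(b^2 a^-4 b^-1 a^-1) trace(a) - trace(b^2 a^-4 b^-1) = x^5*y^2*z - x^4*y^3 - x^4*y*z^2 - x^5*z - 2*x^3*y^2*z + x^4*y + 2*x^2*y^3 + 2*x^2*y*z^2 + 4*x^3*z - 2*x^2*y - 3*x*z - y
trace(b^2) = trace(b) trace(b) - trace(1) = y^2 - 2
trace(b^2 a) = trace(b) trace(a b) - trace(a) = y*z - x
next, trace(b^2 a^-1) = trace(b^2) trace(a) - trace(b^2 a) = x*y^2 - y*z - x
and trace(b^2 a^-2) = trace(b^2 a^-1) trace(a) - trace(b^2) = x^2*y^2 - x*y*z - x^2 - y^2 + 2
trace(a^-2 b^2 a^-1) = trace(b^2 a^-2) trace(a) - trace(b^2 a^-1) = x^3*y^2 - x^2*y*z - x^3 - 2*x*y^2 + y*z + 3*x
and trace(a^-2 b^2 a^-2) = trace(a^-2 b^2 a^-1) trace(a) - trace(a^-2 b^2) = x^4*y^2 - x^3*y*z - x^4 - 3*x^2*y^2 + 2*x*y*z + 4*x^2 + y^2 - 2
trace(a^-1 b^2 a^-4) = trace(a^-2 b^2 a^-2) trace(a) - trace(a^-2 b^2 a^-1) = x^5*y^2 - x^4*y*z - x^5 - 4*x^3*y^2 + 3*x^2*y*z + 5*x^3 + 3*x*y^2 - y*z - 5*x
trace(a^-2 b^2 a^-4) = trace(a^-1 b^2 a^-4) trace(a) - trace(a^-1 b^2 a^-3) = x^6*y^2 - x^5*y*z - x^6 - 5*x^4*y^2 + 4*x^3*y*z + 6*x^4 + 6*x^2*y^2 - 3*x*y*z - 9*x^2 - y^2 + 2
next, trace(a^-3 b^-2 a^-2 b^2 a^-1) = trace(b^-1 a^-2 b^2 a^-4) trace(b) - trace(b^-1 a^-2 b^2 a^-4 b) = x^5*y^3*z - x^6*y^2 - x^4*y^4 - x^4*y^2*z^2 - 2*x^3*y^3*z + x^6 + 6*x^4*y^2 + 2*x^2*y^4 + 2*x^2*y^2*z^2 - 6*x^4 - 8*x^2*y^2 + 9*x^2 - 2
trace(b^3) = trace(b) trace(b^2) - trace(b) = y^3 - 3*y
and trace(b^3 a) = trace(b) trace(b a b) - trace(b a) = y^2*z - x*y - z
trace(a^-1 b^3) = trace(b^3) trace(a) - trace(b^3 a) = x*y^3 - y^2*z - 2*x*y + z
trace(b^2 a^-2 b) = trace(a^-1 b^3) trace(a) - trace(a^-1 b^3 a) = x^2*y^3 - x*y^2*z - 2*x^2*y - y^3 + x*z + 3*y
trace(a^-1 b a b^2) = trace(b a b^2) trace(a) - trace(b a b^2 a) = x*y^2*z - x^2*y - y*z^2 + y
trace(b^2 a^-2 b a) = trace(a^-1 b a b^2) trace(a) - trace(a^-1 b a b^2 a) = x^2*y^2*z - x^3*y - x*y*z^2 - y^2*z + 2*x*y + z
trace(a^-1 b^2 a^-2 b) = trace(b^2 a^-2 b) trace(a) - trace(b^2 a^-2 b a) = x^3*y^3 - 2*x^2*y^2*z - x^3*y - x*y^3 + x*y*z^2 + x^2*z + y^2*z + x*y - z
next, trace(a^-1 b^-1 a^-1 b^2 a^-1) = trace(a^-1 b^2 a^-2) trace(b) - trace(a^-1 b^2 a^-2 b) = x^2*y^2*z - x*y^3 - x*y*z^2 - x^2*z + 2*x*y + z
next, trace(a^-1 b^2 a^-1 b) = trace(b^2 a^-1 b) trace(a) - trace(b^2 a^-1 b a) = x^2*y^3 - 2*x*y^2*z - x^2*y + y*z^2 + x*z - y
trace(a^-1 b^-1 a^-1 b^2) = trace(a^-1 b^2 a^-1) trace(b) - trace(a^-1 b^2 a^-1 b) = x*y^2*z - y^3 - y*z^2 - x*z + 3*y
next, trace(b^2 a^-3 b^-1 a^-1) = trace(a^-1 b^-1 a^-1 b^2 a^-1) trace(a) - trace(a^-1 b^-1 a^-1 b^2) = x^3*y^2*z - x^2*y^3 - x^2*y*z^2 - x^3*z - x*y^2*z + 2*x^2*y + y^3 + y*z^2 + 2*x*z - 3*y
trace(b^-1 a^-2 b^2 a^-3) = trace(b^2 a^-3 b^-1 a^-1) trace(a) - trace(b^2 a^-3 b^-1) = x^4*y^2*z - x^3*y^3 - x^3*y*z^2 - x^4*z - x^2*y^2*z + x^3*y + x*y^3 + x*y*z^2 + 3*x^2*z - x*y - z
trace(a^-3 b^-2 a^-2 b^2) = trace(b^-1 a^-2 b^2 a^-3) trace(b) - trace(b^-1 a^-2 b^2 a^-3 b) = x^4*y^3*z - x^5*y^2 - x^3*y^4 - x^3*y^2*z^2 - x^2*y^3*z + x^5 + 5*x^3*y^2 + x*y^4 + x*y^2*z^2 - 5*x^3 - 4*x*y^2 + 5*x
next, trace(a^-3 b^-2 a^-2 b^2 a^-2) = trace(a^-3 b^-2 a^-2 b^2 a^-1) trace(a) - trace(a^-3 b^-2 a^-2 b^2) = x^6*y^3*z - x^7*y^2 - x^5*y^4 - x^5*y^2*z^2 - 3*x^4*y^3*z + x^7 + 7*x^5*y^2 + 3*x^3*y^4 + 3*x^3*y^2*z^2 + x^2*y^3*z - 7*x^5 - 13*x^3*y^2 - x*y^4 - x*y^2*z^2 + 14*x^3 + 4*x*y^2 - 7*x
and trace(b^-1 a^-2 b^2 a^-6 b^-1) = trace(a^-3 b^-2 a^-2 b^2 a^-2) trace(a) - trace(a^-3 b^-2 a^-2 b^2 a^-1) = x^7*y^3*z - x^8*y^2 - x^6*y^4 - x^6*y^2*z^2 - 4*x^5*y^3*z + x^8 + 8*x^6*y^2 + 4*x^4*y^4 + 4*x^4*y^2*z^2 + 3*x^3*y^3*z - 8*x^6 - 19*x^4*y^2 - 3*x^2*y^4 - 3*x^2*y^2*z^2 + 20*x^4 + 12*x^2*y^2 - 16*x^2 + 2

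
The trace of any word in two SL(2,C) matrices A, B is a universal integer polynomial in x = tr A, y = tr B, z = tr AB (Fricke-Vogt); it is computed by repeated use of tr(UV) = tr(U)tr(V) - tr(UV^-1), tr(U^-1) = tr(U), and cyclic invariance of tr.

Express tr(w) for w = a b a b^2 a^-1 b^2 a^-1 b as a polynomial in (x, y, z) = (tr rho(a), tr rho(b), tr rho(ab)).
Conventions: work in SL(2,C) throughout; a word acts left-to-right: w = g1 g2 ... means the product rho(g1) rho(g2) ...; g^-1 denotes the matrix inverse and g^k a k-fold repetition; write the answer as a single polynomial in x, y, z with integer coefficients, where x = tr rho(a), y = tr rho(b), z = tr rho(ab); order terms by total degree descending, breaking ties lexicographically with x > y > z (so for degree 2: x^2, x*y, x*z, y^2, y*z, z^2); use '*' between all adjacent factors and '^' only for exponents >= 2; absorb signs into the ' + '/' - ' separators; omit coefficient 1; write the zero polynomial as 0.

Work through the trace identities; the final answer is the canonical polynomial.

tr(a b a b) = tr(a b) * tr(a b) - tr(1)   [split at repeated a] = z^2 - 2
tr(a b a) = tr(a) * tr(b a) - tr(b) = x*z - y
tr(a b a b^2) = tr(b) * tr(a b a b) - tr(a b a) = y*z^2 - x*z - y
tr(b a b a b^2) = tr(b) * tr(a b a b^2) - tr(a b a b) = y^2*z^2 - x*y*z - y^2 - z^2 + 2
tr(b^3 a b a b) = tr(b) * tr(b a b a b^2) - tr(b a b a b) = y^3*z^2 - x*y^2*z - y^3 - 2*y*z^2 + x*z + 3*y
tr(b^3 a b a b^2) = tr(b) * tr(b^3 a b a b) - tr(b^3 a b a) = y^4*z^2 - x*y^3*z - y^4 - 3*y^2*z^2 + 2*x*y*z + 4*y^2 + z^2 - 2
tr(a b a b a b) = tr(b a b a) * tr(b a) - tr(a b)   [split at repeated b] = z^3 - 3*z
tr(b a b) = tr(b) * tr(a b) - tr(a) = y*z - x
tr(a b a b a) = tr(a) * tr(b a b a) - tr(b a b) = x*z^2 - y*z - x
tr(a b a b a b^2) = tr(b) * tr(a b a b a b) - tr(a b a b a) = y*z^3 - x*z^2 - 2*y*z + x
tr(a b^3 a b a b) = tr(b) * tr(a b a b a b^2) - tr(a b a b a b) = y^2*z^3 - x*y*z^2 - 2*y^2*z - z^3 + x*y + 3*z
tr(a b^3) = tr(b) * tr(b a b) - tr(b a) = y^2*z - x*y - z
tr(b^3 a b) = tr(b) * tr(a b^3) - tr(a b^2) = y^3*z - x*y^2 - 2*y*z + x
tr(a b^3 a b a) = tr(a) * tr(b^3 a b a) - tr(b^3 a b) = x*y^2*z^2 - x^2*y*z - y^3*z - x*z^2 + 2*y*z + x
tr(b^3 a b a b^2 a) = tr(b) * tr(a b^3 a b a b) - tr(a b^3 a b a) = y^3*z^3 - 2*x*y^2*z^2 + x^2*y*z - y^3*z - y*z^3 + x*y^2 + x*z^2 + y*z - x
tr(b a b a b^2 a^-1 b^2) = tr(b^3 a b a b^2) * tr(a) - tr(b^3 a b a b^2 a) = x*y^4*z^2 - x^2*y^3*z - y^3*z^3 - x*y^4 - x*y^2*z^2 + x^2*y*z + y^3*z + y*z^3 + 3*x*y^2 - y*z - x
tr(b^2 a b a b a b^2) = tr(b) * tr(b^2 a b a b a b) - tr(b^2 a b a b a) = y^3*z^3 - x*y^2*z^2 - 2*y^3*z - 2*y*z^3 + x*y^2 + x*z^2 + 5*y*z - x
tr(a b a b a b a b) = tr(b a) * tr(b a b a b a) - tr(b^-1 a^-1 b^-1 a^-1)   [split at repeated b] = z^4 - 4*z^2 + 2
tr(a b a b a b a) = tr(a) * tr(b a b a b a) - tr(b a b a b) = x*z^3 - y*z^2 - 2*x*z + y
tr(a b^2 a b a b a b) = tr(b) * tr(a b a b a b a b) - tr(a b a b a b a) = y*z^4 - x*z^3 - 3*y*z^2 + 2*x*z + y
tr(a b^2 a b a b a) = tr(a) * tr(b^2 a b a b a) - tr(b^2 a b a b) = x*y*z^3 - x^2*z^2 - y^2*z^2 - x*y*z + x^2 + y^2 + z^2 - 2
tr(b^2 a b a b a b^2 a) = tr(b) * tr(a b^2 a b a b a b) - tr(a b^2 a b a b a) = y^2*z^4 - 2*x*y*z^3 + x^2*z^2 - 2*y^2*z^2 + 3*x*y*z - x^2 - z^2 + 2
tr(b a b a b^2 a^-1 b^2 a) = tr(b^2 a b a b a b^2) * tr(a) - tr(b^2 a b a b a b^2 a) = x*y^3*z^3 - x^2*y^2*z^2 - y^2*z^4 - 2*x*y^3*z + x^2*y^2 + 2*y^2*z^2 + 2*x*y*z + z^2 - 2
tr(a b a b^2 a^-1 b^2 a^-1 b) = tr(b a b a b^2 a^-1 b^2) * tr(a) - tr(b a b a b^2 a^-1 b^2 a) = x^2*y^4*z^2 - x^3*y^3*z - 2*x*y^3*z^3 - x^2*y^4 + y^2*z^4 + x^3*y*z + 3*x*y^3*z + x*y*z^3 + 2*x^2*y^2 - 2*y^2*z^2 - 3*x*y*z - x^2 - z^2 + 2

x^2*y^4*z^2 - x^3*y^3*z - 2*x*y^3*z^3 - x^2*y^4 + y^2*z^4 + x^3*y*z + 3*x*y^3*z + x*y*z^3 + 2*x^2*y^2 - 2*y^2*z^2 - 3*x*y*z - x^2 - z^2 + 2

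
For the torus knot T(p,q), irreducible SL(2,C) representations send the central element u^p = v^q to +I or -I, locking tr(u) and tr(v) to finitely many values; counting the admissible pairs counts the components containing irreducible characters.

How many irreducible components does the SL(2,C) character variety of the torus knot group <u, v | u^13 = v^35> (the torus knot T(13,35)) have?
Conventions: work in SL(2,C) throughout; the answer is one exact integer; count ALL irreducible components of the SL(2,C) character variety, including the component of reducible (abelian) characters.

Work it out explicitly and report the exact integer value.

For T(13,35): irreducibility forces the central element u^13 = v^35 to one of +I, -I.
On an irreducible component, tr(u) is locked at 2*cos(pi*alpha/13) for some alpha in 1..12, and tr(v) at 2*cos(pi*beta/35) for some beta in 1..34.
u^13 = (-1)^alpha I and v^35 = (-1)^beta I must agree, so alpha and beta have equal parity.
Counting: 6 odd alphas x 17 odd betas + 6 even alphas x 17 even betas = 102 + 102 = 204.
Total: 204 irreducible-character components + 1 reducible (abelian) component = 205.

205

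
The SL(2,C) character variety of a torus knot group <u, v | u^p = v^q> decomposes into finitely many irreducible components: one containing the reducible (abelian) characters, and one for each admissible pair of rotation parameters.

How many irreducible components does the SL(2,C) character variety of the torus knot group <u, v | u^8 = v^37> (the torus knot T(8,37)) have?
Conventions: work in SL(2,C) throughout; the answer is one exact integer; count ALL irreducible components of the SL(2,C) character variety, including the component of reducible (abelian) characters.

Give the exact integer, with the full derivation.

For T(8,37): irreducibility forces the central element u^8 = v^37 to one of +I, -I.
On an irreducible component, tr(u) is locked at 2*cos(pi*alpha/8) for some alpha in 1..7, and tr(v) at 2*cos(pi*beta/37) for some beta in 1..36.
u^8 = (-1)^alpha I and v^37 = (-1)^beta I must agree, so alpha and beta have equal parity.
Counting: 4 odd alphas x 18 odd betas + 3 even alphas x 18 even betas = 72 + 54 = 126.
That is 126 components of irreducible characters, and with the reducible (abelian) component the total is 127.

127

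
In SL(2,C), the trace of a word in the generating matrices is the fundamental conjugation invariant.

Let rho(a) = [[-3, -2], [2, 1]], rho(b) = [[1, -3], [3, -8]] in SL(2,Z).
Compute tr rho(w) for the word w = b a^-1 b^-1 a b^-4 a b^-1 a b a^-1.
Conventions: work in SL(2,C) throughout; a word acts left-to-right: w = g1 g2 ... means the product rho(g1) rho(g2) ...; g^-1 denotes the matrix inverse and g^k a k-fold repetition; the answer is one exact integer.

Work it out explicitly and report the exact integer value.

rho(b) = [[1, -3], [3, -8]]
... * rho(a^-1) = [[1, 2], [-2, -3]]  ->  [[7, 11], [19, 30]]
... * rho(b^-1) = [[-8, 3], [-3, 1]]  ->  [[-89, 32], [-242, 87]]
... * rho(a) = [[-3, -2], [2, 1]]  ->  [[331, 210], [900, 571]]
... * rho(b^-1) = [[-8, 3], [-3, 1]]  ->  [[-3278, 1203], [-8913, 3271]]
... * rho(b^-1) = [[-8, 3], [-3, 1]]  ->  [[22615, -8631], [61491, -23468]]
... * rho(b^-1) = [[-8, 3], [-3, 1]]  ->  [[-155027, 59214], [-421524, 161005]]
... * rho(b^-1) = [[-8, 3], [-3, 1]]  ->  [[1062574, -405867], [2889177, -1103567]]
... * rho(a) = [[-3, -2], [2, 1]]  ->  [[-3999456, -2531015], [-10874665, -6881921]]
... * rho(b^-1) = [[-8, 3], [-3, 1]]  ->  [[39588693, -14529383], [107643083, -39505916]]
... * rho(a) = [[-3, -2], [2, 1]]  ->  [[-147824845, -93706769], [-401941081, -254792082]]
... * rho(b) = [[1, -3], [3, -8]]  ->  [[-428945152, 1193128687], [-1166317327, 3244159899]]
... * rho(a^-1) = [[1, 2], [-2, -3]]  ->  [[-2815202526, -4437276365], [-7654637125, -12065114351]]
tr = -2815202526 + -12065114351 = -14880316877

-14880316877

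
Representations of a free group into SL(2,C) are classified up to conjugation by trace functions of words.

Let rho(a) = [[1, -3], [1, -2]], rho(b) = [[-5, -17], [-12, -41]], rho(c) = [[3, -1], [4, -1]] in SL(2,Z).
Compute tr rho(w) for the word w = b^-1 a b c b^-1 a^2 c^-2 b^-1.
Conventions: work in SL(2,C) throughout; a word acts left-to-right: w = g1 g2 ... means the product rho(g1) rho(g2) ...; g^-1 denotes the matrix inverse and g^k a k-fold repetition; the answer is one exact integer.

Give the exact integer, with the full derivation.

rho(b^-1) = [[-41, 17], [12, -5]]
... * rho(a) = [[1, -3], [1, -2]]  ->  [[-24, 89], [7, -26]]
... * rho(b) = [[-5, -17], [-12, -41]]  ->  [[-948, -3241], [277, 947]]
... * rho(c) = [[3, -1], [4, -1]]  ->  [[-15808, 4189], [4619, -1224]]
... * rho(b^-1) = [[-41, 17], [12, -5]]  ->  [[698396, -289681], [-204067, 84643]]
... * rho(a) = [[1, -3], [1, -2]]  ->  [[408715, -1515826], [-119424, 442915]]
... * rho(a) = [[1, -3], [1, -2]]  ->  [[-1107111, 1805507], [323491, -527558]]
... * rho(c^-1) = [[-1, 1], [-4, 3]]  ->  [[-6114917, 4309410], [1786741, -1259183]]
... * rho(c^-1) = [[-1, 1], [-4, 3]]  ->  [[-11122723, 6813313], [3249991, -1990808]]
... * rho(b^-1) = [[-41, 17], [12, -5]]  ->  [[537791399, -223152856], [-157139327, 65203887]]
tr = 537791399 + 65203887 = 602995286

602995286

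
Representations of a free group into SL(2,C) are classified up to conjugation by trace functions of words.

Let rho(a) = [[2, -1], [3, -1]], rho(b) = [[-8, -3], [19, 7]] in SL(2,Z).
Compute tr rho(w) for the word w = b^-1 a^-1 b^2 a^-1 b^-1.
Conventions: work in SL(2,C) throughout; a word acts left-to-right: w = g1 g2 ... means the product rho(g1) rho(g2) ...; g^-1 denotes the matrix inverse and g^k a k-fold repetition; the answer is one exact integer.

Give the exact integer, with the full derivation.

-2549

rho(b^-1) = [[7, 3], [-19, -8]]
... * rho(a^-1) = [[-1, 1], [-3, 2]]  ->  [[-16, 13], [43, -35]]
... * rho(b) = [[-8, -3], [19, 7]]  ->  [[375, 139], [-1009, -374]]
... * rho(b) = [[-8, -3], [19, 7]]  ->  [[-359, -152], [966, 409]]
... * rho(a^-1) = [[-1, 1], [-3, 2]]  ->  [[815, -663], [-2193, 1784]]
... * rho(b^-1) = [[7, 3], [-19, -8]]  ->  [[18302, 7749], [-49247, -20851]]
tr = 18302 + -20851 = -2549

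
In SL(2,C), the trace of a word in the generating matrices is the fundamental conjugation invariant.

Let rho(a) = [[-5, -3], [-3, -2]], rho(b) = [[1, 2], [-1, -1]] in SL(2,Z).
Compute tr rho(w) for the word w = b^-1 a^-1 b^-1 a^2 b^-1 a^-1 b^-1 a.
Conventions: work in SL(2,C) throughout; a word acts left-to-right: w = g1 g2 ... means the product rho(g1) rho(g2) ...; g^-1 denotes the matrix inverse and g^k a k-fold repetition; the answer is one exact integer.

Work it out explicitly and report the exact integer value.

-47635

rho(b^-1) = [[-1, -2], [1, 1]]
... * rho(a^-1) = [[-2, 3], [3, -5]]  ->  [[-4, 7], [1, -2]]
... * rho(b^-1) = [[-1, -2], [1, 1]]  ->  [[11, 15], [-3, -4]]
... * rho(a) = [[-5, -3], [-3, -2]]  ->  [[-100, -63], [27, 17]]
... * rho(a) = [[-5, -3], [-3, -2]]  ->  [[689, 426], [-186, -115]]
... * rho(b^-1) = [[-1, -2], [1, 1]]  ->  [[-263, -952], [71, 257]]
... * rho(a^-1) = [[-2, 3], [3, -5]]  ->  [[-2330, 3971], [629, -1072]]
... * rho(b^-1) = [[-1, -2], [1, 1]]  ->  [[6301, 8631], [-1701, -2330]]
... * rho(a) = [[-5, -3], [-3, -2]]  ->  [[-57398, -36165], [15495, 9763]]
tr = -57398 + 9763 = -47635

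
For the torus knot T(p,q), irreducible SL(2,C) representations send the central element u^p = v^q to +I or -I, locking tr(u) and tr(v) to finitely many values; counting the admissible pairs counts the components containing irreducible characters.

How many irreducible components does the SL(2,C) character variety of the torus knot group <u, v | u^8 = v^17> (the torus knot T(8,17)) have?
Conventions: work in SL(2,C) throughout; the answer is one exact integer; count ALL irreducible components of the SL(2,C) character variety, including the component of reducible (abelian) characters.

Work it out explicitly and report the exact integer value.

Gamma = < u, v | u^8 = v^17 > (torus knot T(8,17)); the central element u^8 = v^17 acts as +I or -I in any irreducible SL(2,C) representation.
So on each irreducible component the traces are pinned: tr(u) = 2*cos(pi*alpha/8) with 1 <= alpha <= 7, tr(v) = 2*cos(pi*beta/17) with 1 <= beta <= 16.
Consistency of u^8 = (-1)^alpha I with v^17 = (-1)^beta I forces alpha = beta (mod 2).
count pairs: odd alpha (4 choices) x odd beta (8), plus even alpha (3) x even beta (8): 4*8 + 3*8 = 56.
components with irreducible characters: 56; plus the single component of reducible (abelian) characters: total 57.

57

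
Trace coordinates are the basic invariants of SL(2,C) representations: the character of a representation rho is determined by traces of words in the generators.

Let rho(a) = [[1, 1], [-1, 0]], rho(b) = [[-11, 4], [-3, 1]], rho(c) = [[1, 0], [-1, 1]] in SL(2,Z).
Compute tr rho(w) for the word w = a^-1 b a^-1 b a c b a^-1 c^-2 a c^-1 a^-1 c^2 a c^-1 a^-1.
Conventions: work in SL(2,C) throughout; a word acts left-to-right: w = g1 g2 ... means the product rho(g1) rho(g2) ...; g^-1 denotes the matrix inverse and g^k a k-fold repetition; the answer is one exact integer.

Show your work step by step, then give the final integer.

rho(a^-1) = [[0, -1], [1, 1]]
... * rho(b) = [[-11, 4], [-3, 1]]  ->  [[3, -1], [-14, 5]]
... * rho(a^-1) = [[0, -1], [1, 1]]  ->  [[-1, -4], [5, 19]]
... * rho(b) = [[-11, 4], [-3, 1]]  ->  [[23, -8], [-112, 39]]
... * rho(a) = [[1, 1], [-1, 0]]  ->  [[31, 23], [-151, -112]]
... * rho(c) = [[1, 0], [-1, 1]]  ->  [[8, 23], [-39, -112]]
... * rho(b) = [[-11, 4], [-3, 1]]  ->  [[-157, 55], [765, -268]]
... * rho(a^-1) = [[0, -1], [1, 1]]  ->  [[55, 212], [-268, -1033]]
... * rho(c^-1) = [[1, 0], [1, 1]]  ->  [[267, 212], [-1301, -1033]]
... * rho(c^-1) = [[1, 0], [1, 1]]  ->  [[479, 212], [-2334, -1033]]
... * rho(a) = [[1, 1], [-1, 0]]  ->  [[267, 479], [-1301, -2334]]
... * rho(c^-1) = [[1, 0], [1, 1]]  ->  [[746, 479], [-3635, -2334]]
... * rho(a^-1) = [[0, -1], [1, 1]]  ->  [[479, -267], [-2334, 1301]]
... * rho(c) = [[1, 0], [-1, 1]]  ->  [[746, -267], [-3635, 1301]]
... * rho(c) = [[1, 0], [-1, 1]]  ->  [[1013, -267], [-4936, 1301]]
... * rho(a) = [[1, 1], [-1, 0]]  ->  [[1280, 1013], [-6237, -4936]]
... * rho(c^-1) = [[1, 0], [1, 1]]  ->  [[2293, 1013], [-11173, -4936]]
... * rho(a^-1) = [[0, -1], [1, 1]]  ->  [[1013, -1280], [-4936, 6237]]
tr = 1013 + 6237 = 7250

7250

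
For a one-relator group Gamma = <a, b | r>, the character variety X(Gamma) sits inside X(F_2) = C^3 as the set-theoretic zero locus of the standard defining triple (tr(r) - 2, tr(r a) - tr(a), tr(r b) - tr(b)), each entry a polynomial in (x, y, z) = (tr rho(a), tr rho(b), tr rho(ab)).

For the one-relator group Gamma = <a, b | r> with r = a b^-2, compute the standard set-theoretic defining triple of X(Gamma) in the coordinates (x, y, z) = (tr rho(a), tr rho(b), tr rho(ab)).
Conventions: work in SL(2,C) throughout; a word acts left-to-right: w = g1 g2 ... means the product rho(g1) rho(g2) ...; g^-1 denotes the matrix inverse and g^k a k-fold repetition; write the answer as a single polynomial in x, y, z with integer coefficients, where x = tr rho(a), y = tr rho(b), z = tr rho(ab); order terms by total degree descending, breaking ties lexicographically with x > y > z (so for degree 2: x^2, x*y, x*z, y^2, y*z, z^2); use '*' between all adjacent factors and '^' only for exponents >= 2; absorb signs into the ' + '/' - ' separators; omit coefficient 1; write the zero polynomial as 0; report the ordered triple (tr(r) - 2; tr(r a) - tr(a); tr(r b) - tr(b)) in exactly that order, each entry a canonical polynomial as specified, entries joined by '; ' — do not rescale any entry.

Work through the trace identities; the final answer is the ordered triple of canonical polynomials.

tr(a b^-1) = tr(a)*tr(b) - tr(a b)  (eliminate b^-1) = x*y - z
tr(a b^-2) = tr(a b^-1)*tr(b) - tr(a)  (eliminate b^-1) = x*y^2 - y*z - x
tr(a^2) = tr(a)*tr(a) - tr(1)  (reduce the a square) = x^2 - 2
tr(a^2 b) = tr(a)*tr(b a) - tr(b)  (reduce the a square) = x*z - y
tr(b^-1 a^2) = tr(a^2)*tr(b) - tr(a^2 b)  (eliminate b^-1) = x^2*y - x*z - y
tr(a b^-2 a) = tr(b^-1 a^2)*tr(b) - tr(b^-1 a^2 b)  (eliminate b^-1) = x^2*y^2 - x*y*z - x^2 - y^2 + 2
assemble the triple (tr(r) - 2; tr(r a) - x; tr(r b) - y)

x*y^2 - y*z - x - 2; x^2*y^2 - x*y*z - x^2 - y^2 - x + 2; x*y - y - z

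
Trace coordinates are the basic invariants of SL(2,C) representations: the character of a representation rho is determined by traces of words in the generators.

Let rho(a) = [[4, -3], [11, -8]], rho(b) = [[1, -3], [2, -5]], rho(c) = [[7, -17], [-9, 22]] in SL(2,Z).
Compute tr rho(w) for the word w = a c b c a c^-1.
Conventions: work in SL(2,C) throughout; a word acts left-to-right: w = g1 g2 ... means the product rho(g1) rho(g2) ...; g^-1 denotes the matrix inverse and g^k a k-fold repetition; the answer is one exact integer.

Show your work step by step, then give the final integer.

6595132

rho(a) = [[4, -3], [11, -8]]
... * rho(c) = [[7, -17], [-9, 22]]  ->  [[55, -134], [149, -363]]
... * rho(b) = [[1, -3], [2, -5]]  ->  [[-213, 505], [-577, 1368]]
... * rho(c) = [[7, -17], [-9, 22]]  ->  [[-6036, 14731], [-16351, 39905]]
... * rho(a) = [[4, -3], [11, -8]]  ->  [[137897, -99740], [373551, -270187]]
... * rho(c^-1) = [[22, 17], [9, 7]]  ->  [[2136074, 1646069], [5786439, 4459058]]
tr = 2136074 + 4459058 = 6595132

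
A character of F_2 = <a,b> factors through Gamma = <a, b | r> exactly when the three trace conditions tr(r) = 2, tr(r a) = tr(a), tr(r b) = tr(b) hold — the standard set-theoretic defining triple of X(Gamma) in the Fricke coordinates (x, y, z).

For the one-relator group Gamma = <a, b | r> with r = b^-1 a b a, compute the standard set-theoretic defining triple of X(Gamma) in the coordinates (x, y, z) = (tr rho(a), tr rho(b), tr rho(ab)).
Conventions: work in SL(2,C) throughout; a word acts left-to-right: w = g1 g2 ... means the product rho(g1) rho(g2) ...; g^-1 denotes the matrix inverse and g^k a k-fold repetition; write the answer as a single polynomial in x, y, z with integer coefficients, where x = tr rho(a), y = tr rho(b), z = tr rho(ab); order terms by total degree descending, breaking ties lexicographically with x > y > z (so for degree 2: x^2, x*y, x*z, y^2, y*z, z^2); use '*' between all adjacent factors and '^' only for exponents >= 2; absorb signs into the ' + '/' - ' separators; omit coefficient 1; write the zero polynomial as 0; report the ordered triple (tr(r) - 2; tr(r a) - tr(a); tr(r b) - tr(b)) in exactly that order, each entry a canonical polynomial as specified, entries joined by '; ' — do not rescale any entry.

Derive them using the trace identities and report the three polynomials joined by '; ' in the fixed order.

trace(a b a) = trace(a)*trace(b a) - trace(b)   [square of a] = x*z - y
trace(a b a b) = trace(a b)*trace(a b) - trace(1)   [split at a repeated a] = z^2 - 2
apply: trace(b^-1 a b a) = trace(a b a)*trace(b) - trace(a b a b)   [inverse elimination on b] = x*y*z - y^2 - z^2 + 2
use: trace(a b a^2) = trace(a)*trace(b a^2) - trace(b a)  (reduce the a square) = x^2*z - x*y - z
trace(b a b) = trace(b)*trace(a b) - trace(a)  (reduce the b square) = y*z - x
trace(a b a^2 b) = trace(a)*trace(b a b a) - trace(b a b)  (reduce the a square) = x*z^2 - y*z - x
use: trace(b^-1 a b a^2) = trace(a b a^2)*trace(b) - trace(a b a^2 b)  (eliminate b^-1) = x^2*y*z - x*y^2 - x*z^2 + x
assemble the triple (trace(r) - 2; trace(r a) - x; trace(r b) - y)

x*y*z - y^2 - z^2; x^2*y*z - x*y^2 - x*z^2; x*z - 2*y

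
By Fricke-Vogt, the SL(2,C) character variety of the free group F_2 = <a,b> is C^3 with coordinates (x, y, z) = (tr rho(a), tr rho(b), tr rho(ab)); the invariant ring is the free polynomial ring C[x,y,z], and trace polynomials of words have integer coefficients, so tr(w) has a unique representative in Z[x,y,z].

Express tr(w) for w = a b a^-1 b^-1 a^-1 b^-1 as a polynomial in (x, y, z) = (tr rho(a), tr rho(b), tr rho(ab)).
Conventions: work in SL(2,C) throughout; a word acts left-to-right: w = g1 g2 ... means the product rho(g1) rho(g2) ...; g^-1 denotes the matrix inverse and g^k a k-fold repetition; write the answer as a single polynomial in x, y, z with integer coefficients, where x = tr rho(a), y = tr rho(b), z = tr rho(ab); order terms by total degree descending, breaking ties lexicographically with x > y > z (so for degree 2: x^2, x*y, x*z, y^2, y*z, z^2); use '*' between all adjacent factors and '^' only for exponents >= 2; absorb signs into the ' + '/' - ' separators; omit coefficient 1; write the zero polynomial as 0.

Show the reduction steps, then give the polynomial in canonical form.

-x*y*z^2 + x^2*z + y^2*z + z^3 - 3*z

trace(b^-1) = trace(b) = y
trace(b a b) = trace(b) trace(a b) - trace(a) = y*z - x
trace(a b a b) = trace(a b) trace(a b) - trace(1)   [split at repeated a] = z^2 - 2
trace(a b a) = trace(a) trace(b a) - trace(b) = x*z - y
trace(b a b a b) = trace(b) trace(a b a b) - trace(a b a) = y*z^2 - x*z - y
trace(b a b a b a) = trace(b a b a) trace(b a) - trace(a b)   [split at repeated b] = z^3 - 3*z
trace(a b a b a^-1 b) = trace(b a b a b) trace(a) - trace(b a b a b a) = x*y*z^2 - x^2*z - z^3 - x*y + 3*z
trace(a^-1 b^-1 a b a b) = trace(a b a b a^-1) trace(b) - trace(a b a b a^-1 b) = -x*y*z^2 + x^2*z + y^2*z + z^3 - 3*z
trace(b^-1 a^-1 b^-1 a b a) = trace(a^-1 b^-1 a b a) trace(b) - trace(a^-1 b^-1 a b a b) = x*y*z^2 - x^2*z - y^2*z - z^3 + x*y + 3*z
trace(a b a^-1 b^-1 a^-1 b^-1) = trace(b^-1 a^-1 b^-1 a b) trace(a) - trace(b^-1 a^-1 b^-1 a b a) = -x*y*z^2 + x^2*z + y^2*z + z^3 - 3*z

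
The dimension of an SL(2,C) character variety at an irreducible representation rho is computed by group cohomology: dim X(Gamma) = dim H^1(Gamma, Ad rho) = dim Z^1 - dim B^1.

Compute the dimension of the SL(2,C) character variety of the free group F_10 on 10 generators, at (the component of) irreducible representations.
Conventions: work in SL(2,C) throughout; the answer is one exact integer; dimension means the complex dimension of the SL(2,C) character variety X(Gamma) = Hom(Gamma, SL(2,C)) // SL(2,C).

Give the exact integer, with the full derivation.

The free group F_10: 10 generators, no relators.
So Z^1 = (sl_2)^10 in full: dim Z^1 = 30.
dim B^1 = 3: the coboundary map is injective because an irreducible image has centralizer 0 in sl_2.
dim X = dim H^1 = dim Z^1 - dim B^1 = 30 - 3 = 27.

27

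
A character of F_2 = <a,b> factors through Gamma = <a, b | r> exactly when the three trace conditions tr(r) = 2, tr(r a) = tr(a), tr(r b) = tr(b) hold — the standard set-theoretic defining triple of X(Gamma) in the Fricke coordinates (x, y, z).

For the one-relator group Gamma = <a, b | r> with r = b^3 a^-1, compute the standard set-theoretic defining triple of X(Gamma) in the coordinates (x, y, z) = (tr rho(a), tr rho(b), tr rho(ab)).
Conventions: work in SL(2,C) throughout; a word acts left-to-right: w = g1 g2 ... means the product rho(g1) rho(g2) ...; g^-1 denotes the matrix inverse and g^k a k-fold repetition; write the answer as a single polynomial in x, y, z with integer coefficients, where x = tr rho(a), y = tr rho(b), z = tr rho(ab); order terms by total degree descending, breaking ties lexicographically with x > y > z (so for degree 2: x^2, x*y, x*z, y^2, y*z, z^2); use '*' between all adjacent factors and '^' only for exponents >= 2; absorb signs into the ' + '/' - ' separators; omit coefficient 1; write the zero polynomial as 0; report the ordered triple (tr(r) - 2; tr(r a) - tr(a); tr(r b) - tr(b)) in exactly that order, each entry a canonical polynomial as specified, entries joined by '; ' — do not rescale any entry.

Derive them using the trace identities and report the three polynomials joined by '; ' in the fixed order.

x*y^3 - y^2*z - 2*x*y + z - 2; y^3 - x - 3*y; x*y^4 - y^3*z - 3*x*y^2 + 2*y*z + x - y

tr(b^2) = tr(b)*tr(b) - tr(1) = y^2 - 2
tr(b^3) = tr(b)*tr(b^2) - tr(b) = y^3 - 3*y
tr(a b^2) = tr(b)*tr(a b) - tr(a) = y*z - x
tr(b^3 a) = tr(b)*tr(a b^2) - tr(a b) = y^2*z - x*y - z
tr(b^3 a^-1) = tr(b^3)*tr(a) - tr(b^3 a) = x*y^3 - y^2*z - 2*x*y + z
tr(b^4) = tr(b)*tr(b^3) - tr(b^2) = y^4 - 4*y^2 + 2
tr(b^4 a) = tr(b)*tr(b^2 a b) - tr(b^2 a) = y^3*z - x*y^2 - 2*y*z + x
tr(b^3 a^-1 b) = tr(b^4)*tr(a) - tr(b^4 a) = x*y^4 - y^3*z - 3*x*y^2 + 2*y*z + x
assemble the triple (tr(r) - 2; tr(r a) - x; tr(r b) - y)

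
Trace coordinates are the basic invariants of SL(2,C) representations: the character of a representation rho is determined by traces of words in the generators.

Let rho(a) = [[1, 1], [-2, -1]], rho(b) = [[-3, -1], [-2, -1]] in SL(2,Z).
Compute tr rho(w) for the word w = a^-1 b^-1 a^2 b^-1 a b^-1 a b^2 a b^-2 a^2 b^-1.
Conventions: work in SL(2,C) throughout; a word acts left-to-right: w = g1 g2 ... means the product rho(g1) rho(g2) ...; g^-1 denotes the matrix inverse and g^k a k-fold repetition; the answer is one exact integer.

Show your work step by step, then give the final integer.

rho(a^-1) = [[-1, -1], [2, 1]]
... * rho(b^-1) = [[-1, 1], [2, -3]]  ->  [[-1, 2], [0, -1]]
... * rho(a) = [[1, 1], [-2, -1]]  ->  [[-5, -3], [2, 1]]
... * rho(a) = [[1, 1], [-2, -1]]  ->  [[1, -2], [0, 1]]
... * rho(b^-1) = [[-1, 1], [2, -3]]  ->  [[-5, 7], [2, -3]]
... * rho(a) = [[1, 1], [-2, -1]]  ->  [[-19, -12], [8, 5]]
... * rho(b^-1) = [[-1, 1], [2, -3]]  ->  [[-5, 17], [2, -7]]
... * rho(a) = [[1, 1], [-2, -1]]  ->  [[-39, -22], [16, 9]]
... * rho(b) = [[-3, -1], [-2, -1]]  ->  [[161, 61], [-66, -25]]
... * rho(b) = [[-3, -1], [-2, -1]]  ->  [[-605, -222], [248, 91]]
... * rho(a) = [[1, 1], [-2, -1]]  ->  [[-161, -383], [66, 157]]
... * rho(b^-1) = [[-1, 1], [2, -3]]  ->  [[-605, 988], [248, -405]]
... * rho(b^-1) = [[-1, 1], [2, -3]]  ->  [[2581, -3569], [-1058, 1463]]
... * rho(a) = [[1, 1], [-2, -1]]  ->  [[9719, 6150], [-3984, -2521]]
... * rho(a) = [[1, 1], [-2, -1]]  ->  [[-2581, 3569], [1058, -1463]]
... * rho(b^-1) = [[-1, 1], [2, -3]]  ->  [[9719, -13288], [-3984, 5447]]
tr = 9719 + 5447 = 15166

15166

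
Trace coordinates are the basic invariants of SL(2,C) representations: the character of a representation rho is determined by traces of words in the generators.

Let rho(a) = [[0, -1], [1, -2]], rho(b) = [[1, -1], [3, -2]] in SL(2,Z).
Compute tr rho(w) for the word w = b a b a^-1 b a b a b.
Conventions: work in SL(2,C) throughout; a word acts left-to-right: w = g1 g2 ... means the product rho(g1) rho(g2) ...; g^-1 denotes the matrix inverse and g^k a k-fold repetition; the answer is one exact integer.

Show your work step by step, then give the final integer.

-3

rho(b) = [[1, -1], [3, -2]]
... * rho(a) = [[0, -1], [1, -2]]  ->  [[-1, 1], [-2, 1]]
... * rho(b) = [[1, -1], [3, -2]]  ->  [[2, -1], [1, 0]]
... * rho(a^-1) = [[-2, 1], [-1, 0]]  ->  [[-3, 2], [-2, 1]]
... * rho(b) = [[1, -1], [3, -2]]  ->  [[3, -1], [1, 0]]
... * rho(a) = [[0, -1], [1, -2]]  ->  [[-1, -1], [0, -1]]
... * rho(b) = [[1, -1], [3, -2]]  ->  [[-4, 3], [-3, 2]]
... * rho(a) = [[0, -1], [1, -2]]  ->  [[3, -2], [2, -1]]
... * rho(b) = [[1, -1], [3, -2]]  ->  [[-3, 1], [-1, 0]]
tr = -3 + 0 = -3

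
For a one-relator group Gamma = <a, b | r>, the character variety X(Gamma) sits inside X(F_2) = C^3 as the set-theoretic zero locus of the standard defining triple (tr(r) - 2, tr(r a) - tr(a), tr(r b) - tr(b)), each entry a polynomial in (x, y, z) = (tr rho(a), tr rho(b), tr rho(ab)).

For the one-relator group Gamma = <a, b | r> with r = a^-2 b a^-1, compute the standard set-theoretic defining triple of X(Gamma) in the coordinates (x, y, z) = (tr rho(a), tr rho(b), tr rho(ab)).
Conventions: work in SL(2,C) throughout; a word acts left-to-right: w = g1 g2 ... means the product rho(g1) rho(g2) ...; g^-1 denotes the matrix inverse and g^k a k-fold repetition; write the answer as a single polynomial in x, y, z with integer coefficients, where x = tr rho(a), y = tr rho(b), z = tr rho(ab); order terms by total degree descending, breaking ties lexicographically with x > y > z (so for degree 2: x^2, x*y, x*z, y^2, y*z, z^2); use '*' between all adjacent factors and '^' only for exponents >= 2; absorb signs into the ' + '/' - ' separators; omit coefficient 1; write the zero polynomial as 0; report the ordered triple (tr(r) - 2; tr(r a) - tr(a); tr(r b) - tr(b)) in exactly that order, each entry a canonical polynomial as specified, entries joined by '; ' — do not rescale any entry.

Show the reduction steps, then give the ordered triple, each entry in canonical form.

x^3*y - x^2*z - 2*x*y + z - 2; x^2*y - x*z - x - y; x^3*y^2 - 2*x^2*y*z - x*y^2 + x*z^2 + y*z - x - y

so tr(a^-1 b) = tr(b) tr(a) - tr(b a)  (eliminate a^-1) = x*y - z
so tr(a^-1 b a^-1) = tr(a^-1 b) tr(a) - tr(a^-1 b a)  (eliminate a^-1) = x^2*y - x*z - y
so tr(a^-2 b a^-1) = tr(a^-1 b a^-1) tr(a) - tr(a^-1 b)  (eliminate a^-1) = x^3*y - x^2*z - 2*x*y + z
so tr(b^2) = tr(b) tr(b) - tr(1) = y^2 - 2
tr(b^2 a) = tr(b) tr(a b) - tr(a) = y*z - x
so tr(b^2 a^-1) = tr(b^2) tr(a) - tr(b^2 a) = x*y^2 - y*z - x
so tr(b a^-2 b) = tr(b^2 a^-1) tr(a) - tr(b^2) = x^2*y^2 - x*y*z - x^2 - y^2 + 2
tr(b a b a) = tr(b a) tr(b a) - tr(1) = z^2 - 2
tr(b a b a^-1) = tr(b a b) tr(a) - tr(b a b a) = x*y*z - x^2 - z^2 + 2
so tr(b a^-2 b a) = tr(b a b a^-1) tr(a) - tr(b a b) = x^2*y*z - x^3 - x*z^2 - y*z + 3*x
tr(a^-2 b a^-1 b) = tr(b a^-2 b) tr(a) - tr(b a^-2 b a) = x^3*y^2 - 2*x^2*y*z - x*y^2 + x*z^2 + y*z - x
assemble the triple (tr(r) - 2; tr(r a) - x; tr(r b) - y)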